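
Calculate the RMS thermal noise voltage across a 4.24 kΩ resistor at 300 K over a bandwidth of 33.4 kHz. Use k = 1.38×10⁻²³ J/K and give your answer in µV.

V_n = √(4kTRB)
4kTRB = 4 × 1.38×10⁻²³ × 300 × 4.24×10³ × 3.34×10⁴ = 2.35×10⁻¹² V²
V_n = √(2.35×10⁻¹²) = 1.53×10⁻⁶ V = 1.53 µV

1.53 µV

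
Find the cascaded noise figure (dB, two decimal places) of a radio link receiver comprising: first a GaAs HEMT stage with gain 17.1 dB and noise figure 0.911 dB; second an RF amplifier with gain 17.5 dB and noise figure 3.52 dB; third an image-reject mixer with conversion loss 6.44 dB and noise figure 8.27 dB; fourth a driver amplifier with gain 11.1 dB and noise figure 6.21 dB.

1.02 dB

Convert to linear (a loss of L dB is a gain of −L dB): F_i = 10^(NF_i/10), G_i = 10^(G_i,dB/10)
  Stage 1: F_1 = 10^(0.911/10) = 1.233, G_1 = 10^(17.1/10) = 51.29
  Stage 2: F_2 = 10^(3.52/10) = 2.249, G_2 = 10^(17.5/10) = 56.23
  Stage 3: F_3 = 10^(8.27/10) = 6.714, G_3 = 10^(−6.44/10) = 0.2270
  Stage 4: F_4 = 10^(6.21/10) = 4.178, G_4 = 10^(11.1/10) = 12.88
Friis cascade:
  F = 1.233 + (2.249 − 1)/51.29 + (6.714 − 1)/2884 + (4.178 − 1)/654.6 = 1.265
NF = 10 log₁₀(1.265) = 1.02 dB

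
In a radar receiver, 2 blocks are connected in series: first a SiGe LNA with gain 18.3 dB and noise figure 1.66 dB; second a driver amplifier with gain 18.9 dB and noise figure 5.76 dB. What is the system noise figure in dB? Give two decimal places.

1.78 dB

Convert to linear (a loss of L dB is a gain of −L dB): F_i = 10^(NF_i/10), G_i = 10^(G_i,dB/10)
  Stage 1: F_1 = 10^(1.66/10) = 1.466, G_1 = 10^(18.3/10) = 67.61
  Stage 2: F_2 = 10^(5.76/10) = 3.767, G_2 = 10^(18.9/10) = 77.62
Friis cascade:
  F = 1.466 + (3.767 − 1)/67.61 = 1.506
NF = 10 log₁₀(1.506) = 1.78 dB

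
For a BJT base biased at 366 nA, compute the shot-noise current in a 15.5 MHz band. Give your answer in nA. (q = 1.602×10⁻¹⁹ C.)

1.35 nA

I_n = √(2qI·B)
2qI·B = 2 × 1.602×10⁻¹⁹ × 3.66×10⁻⁷ × 1.55×10⁷ = 1.82×10⁻¹⁸ A²
I_n = √(1.82×10⁻¹⁸) = 1.35×10⁻⁹ A = 1.35 nA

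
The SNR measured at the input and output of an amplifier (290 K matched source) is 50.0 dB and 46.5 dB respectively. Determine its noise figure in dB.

NF (dB) = SNR_in(dB) − SNR_out(dB) when the source is at T₀
NF = 50.0 − 46.5 = 3.5 dB

3.5 dB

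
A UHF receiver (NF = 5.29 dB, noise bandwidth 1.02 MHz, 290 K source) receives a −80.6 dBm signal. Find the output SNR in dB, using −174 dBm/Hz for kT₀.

28.0 dB

Noise floor: N = −174 + 10 log₁₀(B) + NF
10 log₁₀(1.02×10⁶) = 60.09 dB
N = −174 + 60.09 + 5.29 = −108.62 dBm
SNR = P_sig − N = −80.6 − (−108.62) = 28.02 dB → 28.0 dB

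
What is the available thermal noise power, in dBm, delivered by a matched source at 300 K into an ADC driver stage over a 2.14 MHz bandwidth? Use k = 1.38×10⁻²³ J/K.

P_n = kTB = 1.38×10⁻²³ × 300 × 2.14×10⁶ = 8.86×10⁻¹⁵ W
In dBm: 10 log₁₀(8.86×10⁻¹⁵ / 10⁻³) = −110.5 dBm

−110.5 dBm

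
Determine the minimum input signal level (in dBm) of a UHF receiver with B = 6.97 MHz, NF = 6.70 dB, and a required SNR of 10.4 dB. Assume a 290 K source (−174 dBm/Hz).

−88.5 dBm

Sensitivity = −174 + 10 log₁₀(B) + NF + SNR_min
= −174 + 68.43 + 6.70 + 10.4
= −88.47 dBm → −88.5 dBm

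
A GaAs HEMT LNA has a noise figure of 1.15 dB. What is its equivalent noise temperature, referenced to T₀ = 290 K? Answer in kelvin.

87.9 K

F = 10^(1.15/10) = 1.30317
T_e = (F − 1)·T₀ = (1.30317 − 1) × 290 = 87.9 K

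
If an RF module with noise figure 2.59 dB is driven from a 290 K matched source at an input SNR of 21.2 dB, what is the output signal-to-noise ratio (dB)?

By definition F = SNR_in/SNR_out, so in dB: SNR_out = SNR_in − NF
SNR_out = 21.2 − 2.59 = 18.61 dB

18.61 dB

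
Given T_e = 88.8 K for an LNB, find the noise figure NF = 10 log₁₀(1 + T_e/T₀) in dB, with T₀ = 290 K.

1.16 dB

F = 1 + T_e/T₀ = 1 + 88.8/290 = 1.30621
NF = 10 log₁₀(1.30621) = 1.16 dB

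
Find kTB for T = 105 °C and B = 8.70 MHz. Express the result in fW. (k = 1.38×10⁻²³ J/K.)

45.4 fW

T = 105 °C + 273.15 = 378.15 K
P_n = kTB = 1.38×10⁻²³ × 378.15 × 8.70×10⁶ = 4.54×10⁻¹⁴ W = 45.4 fW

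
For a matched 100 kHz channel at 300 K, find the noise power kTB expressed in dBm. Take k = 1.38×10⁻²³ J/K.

−123.8 dBm

P_n = kTB = 1.38×10⁻²³ × 300 × 1.00×10⁵ = 4.14×10⁻¹⁶ W
In dBm: 10 log₁₀(4.14×10⁻¹⁶ / 10⁻³) = −123.8 dBm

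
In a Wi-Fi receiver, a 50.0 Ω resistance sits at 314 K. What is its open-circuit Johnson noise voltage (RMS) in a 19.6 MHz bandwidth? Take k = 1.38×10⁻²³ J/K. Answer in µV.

V_n = √(4kTRB)
4kTRB = 4 × 1.38×10⁻²³ × 314 × 5.00×10¹ × 1.96×10⁷ = 1.70×10⁻¹¹ V²
V_n = √(1.70×10⁻¹¹) = 4.12×10⁻⁶ V = 4.12 µV

4.12 µV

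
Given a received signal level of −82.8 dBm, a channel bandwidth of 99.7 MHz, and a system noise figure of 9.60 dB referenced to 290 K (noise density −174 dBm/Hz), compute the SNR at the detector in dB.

1.6 dB

Noise floor: N = −174 + 10 log₁₀(B) + NF
10 log₁₀(9.97×10⁷) = 79.99 dB
N = −174 + 79.99 + 9.60 = −84.41 dBm
SNR = P_sig − N = −82.8 − (−84.41) = 1.61 dB → 1.6 dB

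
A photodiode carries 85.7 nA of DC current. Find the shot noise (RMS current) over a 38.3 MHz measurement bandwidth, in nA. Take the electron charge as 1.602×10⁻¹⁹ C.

I_n = √(2qI·B)
2qI·B = 2 × 1.602×10⁻¹⁹ × 8.57×10⁻⁸ × 3.83×10⁷ = 1.05×10⁻¹⁸ A²
I_n = √(1.05×10⁻¹⁸) = 1.03×10⁻⁹ A = 1.03 nA

1.03 nA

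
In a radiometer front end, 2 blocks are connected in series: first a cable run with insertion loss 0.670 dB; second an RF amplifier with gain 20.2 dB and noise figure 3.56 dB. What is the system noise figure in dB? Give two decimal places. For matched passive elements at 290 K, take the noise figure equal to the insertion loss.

Convert to linear (a loss of L dB is a gain of −L dB): F_i = 10^(NF_i/10), G_i = 10^(G_i,dB/10)
  Stage 1: F_1 = 10^(0.670/10) = 1.167, G_1 = 10^(−0.670/10) = 0.8570
  Stage 2: F_2 = 10^(3.56/10) = 2.270, G_2 = 10^(20.2/10) = 104.7
Friis cascade:
  F = 1.167 + (2.270 − 1)/0.8570 = 2.649
NF = 10 log₁₀(2.649) = 4.23 dB

4.23 dB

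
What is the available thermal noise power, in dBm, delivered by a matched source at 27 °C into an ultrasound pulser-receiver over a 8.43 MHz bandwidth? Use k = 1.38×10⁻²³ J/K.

−104.6 dBm

T = 27 °C + 273.15 = 300.15 K
P_n = kTB = 1.38×10⁻²³ × 300.15 × 8.43×10⁶ = 3.49×10⁻¹⁴ W
In dBm: 10 log₁₀(3.49×10⁻¹⁴ / 10⁻³) = −104.6 dBm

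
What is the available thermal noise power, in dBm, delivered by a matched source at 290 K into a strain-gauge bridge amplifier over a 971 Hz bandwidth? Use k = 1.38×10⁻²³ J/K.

−144.1 dBm

P_n = kTB = 1.38×10⁻²³ × 290 × 9.71×10² = 3.89×10⁻¹⁸ W
In dBm: 10 log₁₀(3.89×10⁻¹⁸ / 10⁻³) = −144.1 dBm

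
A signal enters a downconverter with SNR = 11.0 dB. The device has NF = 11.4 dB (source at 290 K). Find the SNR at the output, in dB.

−0.4 dB

By definition F = SNR_in/SNR_out, so in dB: SNR_out = SNR_in − NF
SNR_out = 11.0 − 11.4 = −0.4 dB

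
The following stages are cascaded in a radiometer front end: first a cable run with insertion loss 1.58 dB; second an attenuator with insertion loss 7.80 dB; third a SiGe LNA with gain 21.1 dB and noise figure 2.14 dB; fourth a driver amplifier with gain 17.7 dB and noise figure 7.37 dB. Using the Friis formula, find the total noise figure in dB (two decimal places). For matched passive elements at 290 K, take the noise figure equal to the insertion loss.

11.61 dB

Convert to linear (a loss of L dB is a gain of −L dB): F_i = 10^(NF_i/10), G_i = 10^(G_i,dB/10)
  Stage 1: F_1 = 10^(1.58/10) = 1.439, G_1 = 10^(−1.58/10) = 0.6950
  Stage 2: F_2 = 10^(7.80/10) = 6.026, G_2 = 10^(−7.80/10) = 0.1660
  Stage 3: F_3 = 10^(2.14/10) = 1.637, G_3 = 10^(21.1/10) = 128.8
  Stage 4: F_4 = 10^(7.37/10) = 5.458, G_4 = 10^(17.7/10) = 58.88
Friis cascade:
  F = 1.439 + (6.026 − 1)/0.6950 + (1.637 − 1)/0.1153 + (5.458 − 1)/14.86 = 14.49
NF = 10 log₁₀(14.49) = 11.61 dB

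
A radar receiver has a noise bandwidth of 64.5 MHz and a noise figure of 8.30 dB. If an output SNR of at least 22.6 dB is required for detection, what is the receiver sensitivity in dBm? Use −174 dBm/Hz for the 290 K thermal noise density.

−65.0 dBm

Sensitivity = −174 + 10 log₁₀(B) + NF + SNR_min
= −174 + 78.1 + 8.30 + 22.6
= −65.00 dBm → −65.0 dBm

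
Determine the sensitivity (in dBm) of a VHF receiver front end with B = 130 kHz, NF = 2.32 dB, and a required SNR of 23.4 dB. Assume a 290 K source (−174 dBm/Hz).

−97.1 dBm

Sensitivity = −174 + 10 log₁₀(B) + NF + SNR_min
= −174 + 51.14 + 2.32 + 23.4
= −97.14 dBm → −97.1 dBm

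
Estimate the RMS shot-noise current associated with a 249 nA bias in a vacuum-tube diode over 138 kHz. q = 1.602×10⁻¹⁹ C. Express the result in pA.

I_n = √(2qI·B)
2qI·B = 2 × 1.602×10⁻¹⁹ × 2.49×10⁻⁷ × 1.38×10⁵ = 1.10×10⁻²⁰ A²
I_n = √(1.10×10⁻²⁰) = 1.05×10⁻¹⁰ A = 105 pA

105 pA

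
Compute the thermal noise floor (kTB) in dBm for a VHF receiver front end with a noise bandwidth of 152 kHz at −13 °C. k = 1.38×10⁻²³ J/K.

−122.6 dBm

T = −13 °C + 273.15 = 260.15 K
P_n = kTB = 1.38×10⁻²³ × 260.15 × 1.52×10⁵ = 5.46×10⁻¹⁶ W
In dBm: 10 log₁₀(5.46×10⁻¹⁶ / 10⁻³) = −122.6 dBm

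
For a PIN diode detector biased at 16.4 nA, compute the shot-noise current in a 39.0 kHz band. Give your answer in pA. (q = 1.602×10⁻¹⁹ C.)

14.3 pA

I_n = √(2qI·B)
2qI·B = 2 × 1.602×10⁻¹⁹ × 1.64×10⁻⁸ × 3.90×10⁴ = 2.05×10⁻²² A²
I_n = √(2.05×10⁻²²) = 1.43×10⁻¹¹ A = 14.3 pA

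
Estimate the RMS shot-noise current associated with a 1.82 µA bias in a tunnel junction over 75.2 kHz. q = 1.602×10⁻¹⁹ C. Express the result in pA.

209 pA

I_n = √(2qI·B)
2qI·B = 2 × 1.602×10⁻¹⁹ × 1.82×10⁻⁶ × 7.52×10⁴ = 4.39×10⁻²⁰ A²
I_n = √(4.39×10⁻²⁰) = 2.09×10⁻¹⁰ A = 209 pA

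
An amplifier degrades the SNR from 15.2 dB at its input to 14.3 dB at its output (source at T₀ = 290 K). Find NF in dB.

0.9 dB

NF (dB) = SNR_in(dB) − SNR_out(dB) when the source is at T₀
NF = 15.2 − 14.3 = 0.9 dB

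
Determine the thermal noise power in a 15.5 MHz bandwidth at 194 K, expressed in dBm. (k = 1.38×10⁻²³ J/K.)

P_n = kTB = 1.38×10⁻²³ × 194 × 1.55×10⁷ = 4.15×10⁻¹⁴ W
In dBm: 10 log₁₀(4.15×10⁻¹⁴ / 10⁻³) = −103.8 dBm

−103.8 dBm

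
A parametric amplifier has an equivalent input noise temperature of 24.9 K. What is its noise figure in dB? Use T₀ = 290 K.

0.358 dB

F = 1 + T_e/T₀ = 1 + 24.9/290 = 1.08586
NF = 10 log₁₀(1.08586) = 0.358 dB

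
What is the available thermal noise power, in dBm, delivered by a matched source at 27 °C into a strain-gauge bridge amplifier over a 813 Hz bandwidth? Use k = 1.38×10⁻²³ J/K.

−144.7 dBm

T = 27 °C + 273.15 = 300.15 K
P_n = kTB = 1.38×10⁻²³ × 300.15 × 8.13×10² = 3.37×10⁻¹⁸ W
In dBm: 10 log₁₀(3.37×10⁻¹⁸ / 10⁻³) = −144.7 dBm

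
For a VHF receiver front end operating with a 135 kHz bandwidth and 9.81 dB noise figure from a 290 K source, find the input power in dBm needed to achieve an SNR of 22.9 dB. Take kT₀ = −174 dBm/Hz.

−90.0 dBm

Sensitivity = −174 + 10 log₁₀(B) + NF + SNR_min
= −174 + 51.3 + 9.81 + 22.9
= −89.99 dBm → −90.0 dBm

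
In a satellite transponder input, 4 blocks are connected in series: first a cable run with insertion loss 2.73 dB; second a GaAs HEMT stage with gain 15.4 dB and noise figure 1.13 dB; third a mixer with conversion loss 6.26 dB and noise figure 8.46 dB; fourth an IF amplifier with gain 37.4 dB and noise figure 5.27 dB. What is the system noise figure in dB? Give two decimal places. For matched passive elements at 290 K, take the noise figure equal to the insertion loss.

Convert to linear (a loss of L dB is a gain of −L dB): F_i = 10^(NF_i/10), G_i = 10^(G_i,dB/10)
  Stage 1: F_1 = 10^(2.73/10) = 1.875, G_1 = 10^(−2.73/10) = 0.5333
  Stage 2: F_2 = 10^(1.13/10) = 1.297, G_2 = 10^(15.4/10) = 34.67
  Stage 3: F_3 = 10^(8.46/10) = 7.015, G_3 = 10^(−6.26/10) = 0.2366
  Stage 4: F_4 = 10^(5.27/10) = 3.365, G_4 = 10^(37.4/10) = 5495
Friis cascade:
  F = 1.875 + (1.297 − 1)/0.5333 + (7.015 − 1)/18.49 + (3.365 − 1)/4.375 = 3.298
NF = 10 log₁₀(3.298) = 5.18 dB

5.18 dB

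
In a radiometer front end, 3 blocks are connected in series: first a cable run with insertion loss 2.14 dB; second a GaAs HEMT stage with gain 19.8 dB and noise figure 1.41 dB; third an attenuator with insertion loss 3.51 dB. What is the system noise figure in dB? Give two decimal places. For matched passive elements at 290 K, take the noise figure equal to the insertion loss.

3.59 dB

Convert to linear (a loss of L dB is a gain of −L dB): F_i = 10^(NF_i/10), G_i = 10^(G_i,dB/10)
  Stage 1: F_1 = 10^(2.14/10) = 1.637, G_1 = 10^(−2.14/10) = 0.6109
  Stage 2: F_2 = 10^(1.41/10) = 1.384, G_2 = 10^(19.8/10) = 95.50
  Stage 3: F_3 = 10^(3.51/10) = 2.244, G_3 = 10^(−3.51/10) = 0.4457
Friis cascade:
  F = 1.637 + (1.384 − 1)/0.6109 + (2.244 − 1)/58.34 = 2.286
NF = 10 log₁₀(2.286) = 3.59 dB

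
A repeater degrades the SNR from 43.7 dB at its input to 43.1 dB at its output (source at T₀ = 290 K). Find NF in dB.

0.6 dB

NF (dB) = SNR_in(dB) − SNR_out(dB) when the source is at T₀
NF = 43.7 − 43.1 = 0.6 dB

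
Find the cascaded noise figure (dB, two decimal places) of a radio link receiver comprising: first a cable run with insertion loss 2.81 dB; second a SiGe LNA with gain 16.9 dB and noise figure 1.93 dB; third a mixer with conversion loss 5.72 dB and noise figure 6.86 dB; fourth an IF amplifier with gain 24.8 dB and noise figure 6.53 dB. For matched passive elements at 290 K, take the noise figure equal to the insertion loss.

5.61 dB

Convert to linear (a loss of L dB is a gain of −L dB): F_i = 10^(NF_i/10), G_i = 10^(G_i,dB/10)
  Stage 1: F_1 = 10^(2.81/10) = 1.910, G_1 = 10^(−2.81/10) = 0.5236
  Stage 2: F_2 = 10^(1.93/10) = 1.560, G_2 = 10^(16.9/10) = 48.98
  Stage 3: F_3 = 10^(6.86/10) = 4.853, G_3 = 10^(−5.72/10) = 0.2679
  Stage 4: F_4 = 10^(6.53/10) = 4.498, G_4 = 10^(24.8/10) = 302.0
Friis cascade:
  F = 1.910 + (1.560 − 1)/0.5236 + (4.853 − 1)/25.64 + (4.498 − 1)/6.871 = 3.638
NF = 10 log₁₀(3.638) = 5.61 dB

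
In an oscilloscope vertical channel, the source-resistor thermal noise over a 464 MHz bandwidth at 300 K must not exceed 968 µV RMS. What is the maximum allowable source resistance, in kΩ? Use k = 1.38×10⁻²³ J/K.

122 kΩ

Johnson–Nyquist: V_n = √(4kTRB) ⇒ R = V_n² / (4kTB)
4kTB = 4 × 1.38×10⁻²³ × 300 × 4.64×10⁸ = 7.68×10⁻¹²
R = (9.68×10⁻⁴)² / 7.68×10⁻¹² = 1.22×10⁵ Ω = 122 kΩ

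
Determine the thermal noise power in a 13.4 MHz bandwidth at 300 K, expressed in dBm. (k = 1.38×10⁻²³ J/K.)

−102.6 dBm

P_n = kTB = 1.38×10⁻²³ × 300 × 1.34×10⁷ = 5.55×10⁻¹⁴ W
In dBm: 10 log₁₀(5.55×10⁻¹⁴ / 10⁻³) = −102.6 dBm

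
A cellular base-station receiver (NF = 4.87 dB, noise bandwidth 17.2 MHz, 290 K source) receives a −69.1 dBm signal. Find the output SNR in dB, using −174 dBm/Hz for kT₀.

27.7 dB

Noise floor: N = −174 + 10 log₁₀(B) + NF
10 log₁₀(1.72×10⁷) = 72.36 dB
N = −174 + 72.36 + 4.87 = −96.77 dBm
SNR = P_sig − N = −69.1 − (−96.77) = 27.67 dB → 27.7 dB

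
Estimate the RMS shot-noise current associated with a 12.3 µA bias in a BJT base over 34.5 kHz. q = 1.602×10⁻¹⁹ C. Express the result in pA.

369 pA

I_n = √(2qI·B)
2qI·B = 2 × 1.602×10⁻¹⁹ × 1.23×10⁻⁵ × 3.45×10⁴ = 1.36×10⁻¹⁹ A²
I_n = √(1.36×10⁻¹⁹) = 3.69×10⁻¹⁰ A = 369 pA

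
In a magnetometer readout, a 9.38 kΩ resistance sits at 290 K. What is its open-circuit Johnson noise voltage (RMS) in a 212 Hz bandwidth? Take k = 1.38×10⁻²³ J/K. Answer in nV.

178 nV

V_n = √(4kTRB)
4kTRB = 4 × 1.38×10⁻²³ × 290 × 9.38×10³ × 2.12×10² = 3.18×10⁻¹⁴ V²
V_n = √(3.18×10⁻¹⁴) = 1.78×10⁻⁷ V = 178 nV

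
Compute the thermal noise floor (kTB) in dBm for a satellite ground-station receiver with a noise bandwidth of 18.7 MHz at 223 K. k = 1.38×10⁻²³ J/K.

−102.4 dBm

P_n = kTB = 1.38×10⁻²³ × 223 × 1.87×10⁷ = 5.75×10⁻¹⁴ W
In dBm: 10 log₁₀(5.75×10⁻¹⁴ / 10⁻³) = −102.4 dBm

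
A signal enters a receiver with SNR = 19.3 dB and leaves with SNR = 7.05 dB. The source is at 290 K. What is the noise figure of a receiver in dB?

NF (dB) = SNR_in(dB) − SNR_out(dB) when the source is at T₀
NF = 19.3 − 7.05 = 12.25 dB

12.25 dB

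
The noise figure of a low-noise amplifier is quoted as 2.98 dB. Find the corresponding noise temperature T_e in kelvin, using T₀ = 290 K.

286 K

F = 10^(2.98/10) = 1.98609
T_e = (F − 1)·T₀ = (1.98609 − 1) × 290 = 286 K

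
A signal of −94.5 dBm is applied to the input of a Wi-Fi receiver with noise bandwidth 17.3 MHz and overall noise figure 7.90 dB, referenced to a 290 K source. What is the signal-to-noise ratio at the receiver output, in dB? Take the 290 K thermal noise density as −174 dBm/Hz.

Noise floor: N = −174 + 10 log₁₀(B) + NF
10 log₁₀(1.73×10⁷) = 72.38 dB
N = −174 + 72.38 + 7.90 = −93.72 dBm
SNR = P_sig − N = −94.5 − (−93.72) = −0.78 dB → −0.8 dB

−0.8 dB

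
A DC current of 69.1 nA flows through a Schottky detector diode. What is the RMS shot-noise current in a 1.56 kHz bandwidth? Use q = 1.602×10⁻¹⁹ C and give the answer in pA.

I_n = √(2qI·B)
2qI·B = 2 × 1.602×10⁻¹⁹ × 6.91×10⁻⁸ × 1.56×10³ = 3.45×10⁻²³ A²
I_n = √(3.45×10⁻²³) = 5.88×10⁻¹² A = 5.88 pA

5.88 pA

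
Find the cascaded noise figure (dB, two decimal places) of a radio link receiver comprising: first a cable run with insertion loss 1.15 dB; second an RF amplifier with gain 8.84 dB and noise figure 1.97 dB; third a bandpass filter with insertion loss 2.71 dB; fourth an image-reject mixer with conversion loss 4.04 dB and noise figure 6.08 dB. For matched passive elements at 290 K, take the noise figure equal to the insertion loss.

5.01 dB

Convert to linear (a loss of L dB is a gain of −L dB): F_i = 10^(NF_i/10), G_i = 10^(G_i,dB/10)
  Stage 1: F_1 = 10^(1.15/10) = 1.303, G_1 = 10^(−1.15/10) = 0.7674
  Stage 2: F_2 = 10^(1.97/10) = 1.574, G_2 = 10^(8.84/10) = 7.656
  Stage 3: F_3 = 10^(2.71/10) = 1.866, G_3 = 10^(−2.71/10) = 0.5358
  Stage 4: F_4 = 10^(6.08/10) = 4.055, G_4 = 10^(−4.04/10) = 0.3945
Friis cascade:
  F = 1.303 + (1.574 − 1)/0.7674 + (1.866 − 1)/5.875 + (4.055 − 1)/3.148 = 3.169
NF = 10 log₁₀(3.169) = 5.01 dB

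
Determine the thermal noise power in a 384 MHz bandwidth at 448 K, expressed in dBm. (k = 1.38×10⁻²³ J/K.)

P_n = kTB = 1.38×10⁻²³ × 448 × 3.84×10⁸ = 2.37×10⁻¹² W
In dBm: 10 log₁₀(2.37×10⁻¹² / 10⁻³) = −86.2 dBm

−86.2 dBm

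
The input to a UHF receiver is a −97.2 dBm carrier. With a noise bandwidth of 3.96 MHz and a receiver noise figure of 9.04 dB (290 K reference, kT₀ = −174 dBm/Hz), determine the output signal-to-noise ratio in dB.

Noise floor: N = −174 + 10 log₁₀(B) + NF
10 log₁₀(3.96×10⁶) = 65.98 dB
N = −174 + 65.98 + 9.04 = −98.98 dBm
SNR = P_sig − N = −97.2 − (−98.98) = 1.78 dB → 1.8 dB

1.8 dB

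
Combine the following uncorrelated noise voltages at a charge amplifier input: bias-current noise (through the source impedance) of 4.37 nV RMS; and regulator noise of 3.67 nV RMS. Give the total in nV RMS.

Uncorrelated sources add in power (mean-square): V_tot = √(ΣV_i²)
V_tot = √[(4.37×10⁻⁹)² + (3.67×10⁻⁹)²] = 5.71×10⁻⁹ V = 5.71 nV

5.71 nV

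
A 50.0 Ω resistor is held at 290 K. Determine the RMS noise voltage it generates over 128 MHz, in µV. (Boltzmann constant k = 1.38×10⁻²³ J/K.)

10.1 µV

V_n = √(4kTRB)
4kTRB = 4 × 1.38×10⁻²³ × 290 × 5.00×10¹ × 1.28×10⁸ = 1.02×10⁻¹⁰ V²
V_n = √(1.02×10⁻¹⁰) = 1.01×10⁻⁵ V = 10.1 µV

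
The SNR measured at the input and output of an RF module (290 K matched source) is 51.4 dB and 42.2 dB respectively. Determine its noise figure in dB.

NF (dB) = SNR_in(dB) − SNR_out(dB) when the source is at T₀
NF = 51.4 − 42.2 = 9.2 dB

9.2 dB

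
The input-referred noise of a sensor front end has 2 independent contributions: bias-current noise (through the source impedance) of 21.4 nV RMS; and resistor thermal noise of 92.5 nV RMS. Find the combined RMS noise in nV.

Uncorrelated sources add in power (mean-square): V_tot = √(ΣV_i²)
V_tot = √[(2.14×10⁻⁸)² + (9.25×10⁻⁸)²] = 9.49×10⁻⁸ V = 94.9 nV

94.9 nV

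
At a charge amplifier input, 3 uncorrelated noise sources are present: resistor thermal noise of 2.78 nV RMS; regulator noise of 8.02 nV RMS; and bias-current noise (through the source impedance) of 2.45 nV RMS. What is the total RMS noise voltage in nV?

Uncorrelated sources add in power (mean-square): V_tot = √(ΣV_i²)
V_tot = √[(2.78×10⁻⁹)² + (8.02×10⁻⁹)² + (2.45×10⁻⁹)²] = 8.83×10⁻⁹ V = 8.83 nV

8.83 nV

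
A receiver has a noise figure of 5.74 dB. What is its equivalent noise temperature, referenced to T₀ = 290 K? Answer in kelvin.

797 K

F = 10^(5.74/10) = 3.74973
T_e = (F − 1)·T₀ = (3.74973 − 1) × 290 = 797 K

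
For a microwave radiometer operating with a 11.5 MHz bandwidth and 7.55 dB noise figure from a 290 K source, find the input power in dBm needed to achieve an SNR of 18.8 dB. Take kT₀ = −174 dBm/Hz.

Sensitivity = −174 + 10 log₁₀(B) + NF + SNR_min
= −174 + 70.61 + 7.55 + 18.8
= −77.04 dBm → −77.0 dBm

−77.0 dBm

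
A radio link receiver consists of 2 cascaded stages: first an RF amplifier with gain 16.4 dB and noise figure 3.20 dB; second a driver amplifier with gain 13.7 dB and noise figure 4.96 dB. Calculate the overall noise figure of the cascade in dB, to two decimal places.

3.30 dB

Convert to linear (a loss of L dB is a gain of −L dB): F_i = 10^(NF_i/10), G_i = 10^(G_i,dB/10)
  Stage 1: F_1 = 10^(3.20/10) = 2.089, G_1 = 10^(16.4/10) = 43.65
  Stage 2: F_2 = 10^(4.96/10) = 3.133, G_2 = 10^(13.7/10) = 23.44
Friis cascade:
  F = 2.089 + (3.133 − 1)/43.65 = 2.138
NF = 10 log₁₀(2.138) = 3.30 dB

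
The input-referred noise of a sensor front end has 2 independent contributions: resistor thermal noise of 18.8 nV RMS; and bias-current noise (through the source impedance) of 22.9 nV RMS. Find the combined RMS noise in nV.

29.6 nV

Uncorrelated sources add in power (mean-square): V_tot = √(ΣV_i²)
V_tot = √[(1.88×10⁻⁸)² + (2.29×10⁻⁸)²] = 2.96×10⁻⁸ V = 29.6 nV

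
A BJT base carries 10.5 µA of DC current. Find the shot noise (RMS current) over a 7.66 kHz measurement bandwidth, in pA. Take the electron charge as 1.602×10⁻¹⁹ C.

161 pA

I_n = √(2qI·B)
2qI·B = 2 × 1.602×10⁻¹⁹ × 1.05×10⁻⁵ × 7.66×10³ = 2.58×10⁻²⁰ A²
I_n = √(2.58×10⁻²⁰) = 1.61×10⁻¹⁰ A = 161 pA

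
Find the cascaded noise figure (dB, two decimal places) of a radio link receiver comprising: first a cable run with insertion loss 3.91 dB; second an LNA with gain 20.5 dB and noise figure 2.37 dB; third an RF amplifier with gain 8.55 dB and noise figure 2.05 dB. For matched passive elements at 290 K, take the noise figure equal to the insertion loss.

6.29 dB

Convert to linear (a loss of L dB is a gain of −L dB): F_i = 10^(NF_i/10), G_i = 10^(G_i,dB/10)
  Stage 1: F_1 = 10^(3.91/10) = 2.460, G_1 = 10^(−3.91/10) = 0.4064
  Stage 2: F_2 = 10^(2.37/10) = 1.726, G_2 = 10^(20.5/10) = 112.2
  Stage 3: F_3 = 10^(2.05/10) = 1.603, G_3 = 10^(8.55/10) = 7.161
Friis cascade:
  F = 2.460 + (1.726 − 1)/0.4064 + (1.603 − 1)/45.60 = 4.259
NF = 10 log₁₀(4.259) = 6.29 dB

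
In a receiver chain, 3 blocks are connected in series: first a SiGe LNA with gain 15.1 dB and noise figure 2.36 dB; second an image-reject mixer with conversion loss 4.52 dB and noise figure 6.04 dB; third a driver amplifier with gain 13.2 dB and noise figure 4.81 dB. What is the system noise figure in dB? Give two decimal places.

2.99 dB

Convert to linear (a loss of L dB is a gain of −L dB): F_i = 10^(NF_i/10), G_i = 10^(G_i,dB/10)
  Stage 1: F_1 = 10^(2.36/10) = 1.722, G_1 = 10^(15.1/10) = 32.36
  Stage 2: F_2 = 10^(6.04/10) = 4.018, G_2 = 10^(−4.52/10) = 0.3532
  Stage 3: F_3 = 10^(4.81/10) = 3.027, G_3 = 10^(13.2/10) = 20.89
Friis cascade:
  F = 1.722 + (4.018 − 1)/32.36 + (3.027 − 1)/11.43 = 1.992
NF = 10 log₁₀(1.992) = 2.99 dB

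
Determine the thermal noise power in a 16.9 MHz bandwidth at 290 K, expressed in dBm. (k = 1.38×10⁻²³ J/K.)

−101.7 dBm

P_n = kTB = 1.38×10⁻²³ × 290 × 1.69×10⁷ = 6.76×10⁻¹⁴ W
In dBm: 10 log₁₀(6.76×10⁻¹⁴ / 10⁻³) = −101.7 dBm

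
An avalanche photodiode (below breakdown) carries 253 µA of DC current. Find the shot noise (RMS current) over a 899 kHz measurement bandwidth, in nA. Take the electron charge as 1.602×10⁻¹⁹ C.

I_n = √(2qI·B)
2qI·B = 2 × 1.602×10⁻¹⁹ × 2.53×10⁻⁴ × 8.99×10⁵ = 7.29×10⁻¹⁷ A²
I_n = √(7.29×10⁻¹⁷) = 8.54×10⁻⁹ A = 8.54 nA

8.54 nA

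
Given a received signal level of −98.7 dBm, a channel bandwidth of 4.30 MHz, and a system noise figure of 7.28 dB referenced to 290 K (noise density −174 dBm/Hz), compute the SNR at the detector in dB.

1.7 dB

Noise floor: N = −174 + 10 log₁₀(B) + NF
10 log₁₀(4.30×10⁶) = 66.33 dB
N = −174 + 66.33 + 7.28 = −100.39 dBm
SNR = P_sig − N = −98.7 − (−100.39) = 1.69 dB → 1.7 dB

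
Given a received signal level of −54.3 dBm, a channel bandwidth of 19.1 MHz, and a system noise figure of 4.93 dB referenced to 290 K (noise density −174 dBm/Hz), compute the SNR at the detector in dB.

42.0 dB

Noise floor: N = −174 + 10 log₁₀(B) + NF
10 log₁₀(1.91×10⁷) = 72.81 dB
N = −174 + 72.81 + 4.93 = −96.26 dBm
SNR = P_sig − N = −54.3 − (−96.26) = 41.96 dB → 42.0 dB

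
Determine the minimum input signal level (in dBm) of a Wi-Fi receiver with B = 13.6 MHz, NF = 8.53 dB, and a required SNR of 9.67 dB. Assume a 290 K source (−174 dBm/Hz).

Sensitivity = −174 + 10 log₁₀(B) + NF + SNR_min
= −174 + 71.34 + 8.53 + 9.67
= −84.46 dBm → −84.5 dBm

−84.5 dBm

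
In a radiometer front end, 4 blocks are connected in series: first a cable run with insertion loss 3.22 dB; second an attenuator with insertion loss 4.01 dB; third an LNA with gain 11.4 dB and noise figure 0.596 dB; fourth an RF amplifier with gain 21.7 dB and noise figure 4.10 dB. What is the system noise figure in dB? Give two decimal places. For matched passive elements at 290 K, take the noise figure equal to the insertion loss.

Convert to linear (a loss of L dB is a gain of −L dB): F_i = 10^(NF_i/10), G_i = 10^(G_i,dB/10)
  Stage 1: F_1 = 10^(3.22/10) = 2.099, G_1 = 10^(−3.22/10) = 0.4764
  Stage 2: F_2 = 10^(4.01/10) = 2.518, G_2 = 10^(−4.01/10) = 0.3972
  Stage 3: F_3 = 10^(0.596/10) = 1.147, G_3 = 10^(11.4/10) = 13.80
  Stage 4: F_4 = 10^(4.10/10) = 2.570, G_4 = 10^(21.7/10) = 147.9
Friis cascade:
  F = 2.099 + (2.518 − 1)/0.4764 + (1.147 − 1)/0.1892 + (2.570 − 1)/2.612 = 6.663
NF = 10 log₁₀(6.663) = 8.24 dB

8.24 dB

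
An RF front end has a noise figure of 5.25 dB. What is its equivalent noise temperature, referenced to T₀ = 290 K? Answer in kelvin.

681 K

F = 10^(5.25/10) = 3.34965
T_e = (F − 1)·T₀ = (3.34965 − 1) × 290 = 681 K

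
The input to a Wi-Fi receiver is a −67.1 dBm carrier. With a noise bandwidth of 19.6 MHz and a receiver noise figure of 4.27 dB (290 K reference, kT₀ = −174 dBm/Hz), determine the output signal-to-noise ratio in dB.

29.7 dB

Noise floor: N = −174 + 10 log₁₀(B) + NF
10 log₁₀(1.96×10⁷) = 72.92 dB
N = −174 + 72.92 + 4.27 = −96.81 dBm
SNR = P_sig − N = −67.1 − (−96.81) = 29.71 dB → 29.7 dB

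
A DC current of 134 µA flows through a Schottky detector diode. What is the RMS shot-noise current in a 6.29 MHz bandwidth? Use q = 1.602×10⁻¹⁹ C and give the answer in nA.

I_n = √(2qI·B)
2qI·B = 2 × 1.602×10⁻¹⁹ × 1.34×10⁻⁴ × 6.29×10⁶ = 2.70×10⁻¹⁶ A²
I_n = √(2.70×10⁻¹⁶) = 1.64×10⁻⁸ A = 16.4 nA

16.4 nA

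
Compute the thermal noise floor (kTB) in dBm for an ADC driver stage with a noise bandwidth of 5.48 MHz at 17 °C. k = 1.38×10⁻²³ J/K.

T = 17 °C + 273.15 = 290.15 K
P_n = kTB = 1.38×10⁻²³ × 290.15 × 5.48×10⁶ = 2.19×10⁻¹⁴ W
In dBm: 10 log₁₀(2.19×10⁻¹⁴ / 10⁻³) = −106.6 dBm

−106.6 dBm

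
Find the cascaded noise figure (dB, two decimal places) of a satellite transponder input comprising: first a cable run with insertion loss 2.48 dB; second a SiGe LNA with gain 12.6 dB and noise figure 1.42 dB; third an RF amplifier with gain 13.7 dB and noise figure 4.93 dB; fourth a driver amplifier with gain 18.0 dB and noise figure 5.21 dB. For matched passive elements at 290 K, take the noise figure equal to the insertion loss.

Convert to linear (a loss of L dB is a gain of −L dB): F_i = 10^(NF_i/10), G_i = 10^(G_i,dB/10)
  Stage 1: F_1 = 10^(2.48/10) = 1.770, G_1 = 10^(−2.48/10) = 0.5649
  Stage 2: F_2 = 10^(1.42/10) = 1.387, G_2 = 10^(12.6/10) = 18.20
  Stage 3: F_3 = 10^(4.93/10) = 3.112, G_3 = 10^(13.7/10) = 23.44
  Stage 4: F_4 = 10^(5.21/10) = 3.319, G_4 = 10^(18.0/10) = 63.10
Friis cascade:
  F = 1.770 + (1.387 − 1)/0.5649 + (3.112 − 1)/10.28 + (3.319 − 1)/241.0 = 2.670
NF = 10 log₁₀(2.670) = 4.26 dB

4.26 dB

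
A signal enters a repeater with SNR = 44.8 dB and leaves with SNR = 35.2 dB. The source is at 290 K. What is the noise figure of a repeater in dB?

NF (dB) = SNR_in(dB) − SNR_out(dB) when the source is at T₀
NF = 44.8 − 35.2 = 9.6 dB

9.6 dB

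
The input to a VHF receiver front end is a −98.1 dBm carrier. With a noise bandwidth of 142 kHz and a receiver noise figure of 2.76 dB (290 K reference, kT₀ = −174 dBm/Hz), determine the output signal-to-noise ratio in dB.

21.6 dB

Noise floor: N = −174 + 10 log₁₀(B) + NF
10 log₁₀(1.42×10⁵) = 51.52 dB
N = −174 + 51.52 + 2.76 = −119.72 dBm
SNR = P_sig − N = −98.1 − (−119.72) = 21.62 dB → 21.6 dB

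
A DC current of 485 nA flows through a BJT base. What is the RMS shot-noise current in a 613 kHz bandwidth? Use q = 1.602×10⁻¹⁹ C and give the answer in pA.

309 pA

I_n = √(2qI·B)
2qI·B = 2 × 1.602×10⁻¹⁹ × 4.85×10⁻⁷ × 6.13×10⁵ = 9.53×10⁻²⁰ A²
I_n = √(9.53×10⁻²⁰) = 3.09×10⁻¹⁰ A = 309 pA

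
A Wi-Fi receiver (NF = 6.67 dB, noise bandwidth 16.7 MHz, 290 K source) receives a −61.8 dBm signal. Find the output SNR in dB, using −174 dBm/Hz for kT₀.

33.3 dB

Noise floor: N = −174 + 10 log₁₀(B) + NF
10 log₁₀(1.67×10⁷) = 72.23 dB
N = −174 + 72.23 + 6.67 = −95.10 dBm
SNR = P_sig − N = −61.8 − (−95.10) = 33.30 dB → 33.3 dB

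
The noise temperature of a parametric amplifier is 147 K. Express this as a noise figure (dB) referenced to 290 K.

1.78 dB

F = 1 + T_e/T₀ = 1 + 147/290 = 1.5069
NF = 10 log₁₀(1.5069) = 1.78 dB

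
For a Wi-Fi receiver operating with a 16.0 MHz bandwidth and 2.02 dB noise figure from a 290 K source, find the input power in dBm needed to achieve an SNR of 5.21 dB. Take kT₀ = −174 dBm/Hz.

−94.7 dBm

Sensitivity = −174 + 10 log₁₀(B) + NF + SNR_min
= −174 + 72.04 + 2.02 + 5.21
= −94.73 dBm → −94.7 dBm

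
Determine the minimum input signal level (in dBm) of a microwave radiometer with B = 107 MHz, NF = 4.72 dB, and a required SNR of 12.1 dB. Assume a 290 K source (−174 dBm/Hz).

−76.9 dBm

Sensitivity = −174 + 10 log₁₀(B) + NF + SNR_min
= −174 + 80.29 + 4.72 + 12.1
= −76.89 dBm → −76.9 dBm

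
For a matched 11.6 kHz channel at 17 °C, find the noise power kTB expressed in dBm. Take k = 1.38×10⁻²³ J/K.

T = 17 °C + 273.15 = 290.15 K
P_n = kTB = 1.38×10⁻²³ × 290.15 × 1.16×10⁴ = 4.64×10⁻¹⁷ W
In dBm: 10 log₁₀(4.64×10⁻¹⁷ / 10⁻³) = −133.3 dBm

−133.3 dBm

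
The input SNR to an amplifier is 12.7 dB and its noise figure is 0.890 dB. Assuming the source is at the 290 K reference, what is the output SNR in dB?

11.810 dB

By definition F = SNR_in/SNR_out, so in dB: SNR_out = SNR_in − NF
SNR_out = 12.7 − 0.890 = 11.810 dB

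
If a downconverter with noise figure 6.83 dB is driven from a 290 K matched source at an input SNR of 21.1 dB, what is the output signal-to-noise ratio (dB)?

By definition F = SNR_in/SNR_out, so in dB: SNR_out = SNR_in − NF
SNR_out = 21.1 − 6.83 = 14.27 dB

14.27 dB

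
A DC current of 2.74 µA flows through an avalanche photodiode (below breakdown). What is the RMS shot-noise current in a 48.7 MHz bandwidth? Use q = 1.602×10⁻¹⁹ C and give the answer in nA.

I_n = √(2qI·B)
2qI·B = 2 × 1.602×10⁻¹⁹ × 2.74×10⁻⁶ × 4.87×10⁷ = 4.28×10⁻¹⁷ A²
I_n = √(4.28×10⁻¹⁷) = 6.54×10⁻⁹ A = 6.54 nA

6.54 nA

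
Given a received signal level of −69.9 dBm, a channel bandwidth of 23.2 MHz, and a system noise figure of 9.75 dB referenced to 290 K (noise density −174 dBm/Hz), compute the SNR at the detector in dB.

20.7 dB

Noise floor: N = −174 + 10 log₁₀(B) + NF
10 log₁₀(2.32×10⁷) = 73.65 dB
N = −174 + 73.65 + 9.75 = −90.60 dBm
SNR = P_sig − N = −69.9 − (−90.60) = 20.70 dB → 20.7 dB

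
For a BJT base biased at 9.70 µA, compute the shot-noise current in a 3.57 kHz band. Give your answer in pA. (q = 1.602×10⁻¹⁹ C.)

105 pA

I_n = √(2qI·B)
2qI·B = 2 × 1.602×10⁻¹⁹ × 9.70×10⁻⁶ × 3.57×10³ = 1.11×10⁻²⁰ A²
I_n = √(1.11×10⁻²⁰) = 1.05×10⁻¹⁰ A = 105 pA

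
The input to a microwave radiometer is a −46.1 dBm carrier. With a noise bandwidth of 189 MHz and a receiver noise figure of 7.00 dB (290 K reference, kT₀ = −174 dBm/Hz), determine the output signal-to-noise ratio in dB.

38.1 dB

Noise floor: N = −174 + 10 log₁₀(B) + NF
10 log₁₀(1.89×10⁸) = 82.76 dB
N = −174 + 82.76 + 7.00 = −84.24 dBm
SNR = P_sig − N = −46.1 − (−84.24) = 38.14 dB → 38.1 dB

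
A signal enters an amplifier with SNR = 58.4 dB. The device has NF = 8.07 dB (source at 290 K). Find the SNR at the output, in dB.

50.33 dB

By definition F = SNR_in/SNR_out, so in dB: SNR_out = SNR_in − NF
SNR_out = 58.4 − 8.07 = 50.33 dB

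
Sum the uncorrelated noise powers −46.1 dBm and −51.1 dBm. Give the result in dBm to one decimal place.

−44.9 dBm

Convert to linear, add, convert back:
P₁ = 2.45×10⁻⁸ W, P₂ = 7.76×10⁻⁹ W
P_tot = 3.23×10⁻⁸ W → 10 log₁₀(P_tot / 10⁻³) = −44.9 dBm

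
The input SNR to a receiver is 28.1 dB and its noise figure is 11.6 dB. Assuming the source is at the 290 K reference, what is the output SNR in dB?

16.5 dB

By definition F = SNR_in/SNR_out, so in dB: SNR_out = SNR_in − NF
SNR_out = 28.1 − 11.6 = 16.5 dB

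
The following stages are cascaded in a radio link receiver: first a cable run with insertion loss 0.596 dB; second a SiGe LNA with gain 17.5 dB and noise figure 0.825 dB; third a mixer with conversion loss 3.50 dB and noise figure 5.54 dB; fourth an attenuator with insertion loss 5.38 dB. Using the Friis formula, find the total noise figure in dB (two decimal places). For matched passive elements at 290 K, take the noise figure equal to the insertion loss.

Convert to linear (a loss of L dB is a gain of −L dB): F_i = 10^(NF_i/10), G_i = 10^(G_i,dB/10)
  Stage 1: F_1 = 10^(0.596/10) = 1.147, G_1 = 10^(−0.596/10) = 0.8718
  Stage 2: F_2 = 10^(0.825/10) = 1.209, G_2 = 10^(17.5/10) = 56.23
  Stage 3: F_3 = 10^(5.54/10) = 3.581, G_3 = 10^(−3.50/10) = 0.4467
  Stage 4: F_4 = 10^(5.38/10) = 3.451, G_4 = 10^(−5.38/10) = 0.2897
Friis cascade:
  F = 1.147 + (1.209 − 1)/0.8718 + (3.581 − 1)/49.02 + (3.451 − 1)/21.90 = 1.552
NF = 10 log₁₀(1.552) = 1.91 dB

1.91 dB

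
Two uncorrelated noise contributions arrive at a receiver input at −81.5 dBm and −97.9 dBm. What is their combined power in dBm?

Convert to linear, add, convert back:
P₁ = 7.08×10⁻¹² W, P₂ = 1.62×10⁻¹³ W
P_tot = 7.24×10⁻¹² W → 10 log₁₀(P_tot / 10⁻³) = −81.4 dBm

−81.4 dBm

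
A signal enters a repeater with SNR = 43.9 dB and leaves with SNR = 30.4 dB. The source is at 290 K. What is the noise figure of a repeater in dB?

13.5 dB

NF (dB) = SNR_in(dB) − SNR_out(dB) when the source is at T₀
NF = 43.9 − 30.4 = 13.5 dB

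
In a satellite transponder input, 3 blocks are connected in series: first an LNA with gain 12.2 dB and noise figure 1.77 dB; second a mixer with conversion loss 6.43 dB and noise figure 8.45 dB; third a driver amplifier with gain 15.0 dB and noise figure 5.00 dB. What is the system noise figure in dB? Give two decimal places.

3.87 dB

Convert to linear (a loss of L dB is a gain of −L dB): F_i = 10^(NF_i/10), G_i = 10^(G_i,dB/10)
  Stage 1: F_1 = 10^(1.77/10) = 1.503, G_1 = 10^(12.2/10) = 16.60
  Stage 2: F_2 = 10^(8.45/10) = 6.998, G_2 = 10^(−6.43/10) = 0.2275
  Stage 3: F_3 = 10^(5.00/10) = 3.162, G_3 = 10^(15.0/10) = 31.62
Friis cascade:
  F = 1.503 + (6.998 − 1)/16.60 + (3.162 − 1)/3.776 = 2.437
NF = 10 log₁₀(2.437) = 3.87 dB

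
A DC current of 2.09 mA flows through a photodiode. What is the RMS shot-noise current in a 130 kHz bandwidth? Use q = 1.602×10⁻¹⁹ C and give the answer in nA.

9.33 nA

I_n = √(2qI·B)
2qI·B = 2 × 1.602×10⁻¹⁹ × 2.09×10⁻³ × 1.30×10⁵ = 8.71×10⁻¹⁷ A²
I_n = √(8.71×10⁻¹⁷) = 9.33×10⁻⁹ A = 9.33 nA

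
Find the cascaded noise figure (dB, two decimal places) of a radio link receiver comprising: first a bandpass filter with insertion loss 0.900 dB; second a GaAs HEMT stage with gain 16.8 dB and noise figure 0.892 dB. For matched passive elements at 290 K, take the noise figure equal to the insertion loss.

1.79 dB

Convert to linear (a loss of L dB is a gain of −L dB): F_i = 10^(NF_i/10), G_i = 10^(G_i,dB/10)
  Stage 1: F_1 = 10^(0.900/10) = 1.230, G_1 = 10^(−0.900/10) = 0.8128
  Stage 2: F_2 = 10^(0.892/10) = 1.228, G_2 = 10^(16.8/10) = 47.86
Friis cascade:
  F = 1.230 + (1.228 − 1)/0.8128 = 1.511
NF = 10 log₁₀(1.511) = 1.79 dB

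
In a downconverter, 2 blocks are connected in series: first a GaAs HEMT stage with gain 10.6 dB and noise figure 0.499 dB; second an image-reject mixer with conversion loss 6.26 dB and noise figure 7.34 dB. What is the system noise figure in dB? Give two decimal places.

1.78 dB

Convert to linear (a loss of L dB is a gain of −L dB): F_i = 10^(NF_i/10), G_i = 10^(G_i,dB/10)
  Stage 1: F_1 = 10^(0.499/10) = 1.122, G_1 = 10^(10.6/10) = 11.48
  Stage 2: F_2 = 10^(7.34/10) = 5.420, G_2 = 10^(−6.26/10) = 0.2366
Friis cascade:
  F = 1.122 + (5.420 − 1)/11.48 = 1.507
NF = 10 log₁₀(1.507) = 1.78 dB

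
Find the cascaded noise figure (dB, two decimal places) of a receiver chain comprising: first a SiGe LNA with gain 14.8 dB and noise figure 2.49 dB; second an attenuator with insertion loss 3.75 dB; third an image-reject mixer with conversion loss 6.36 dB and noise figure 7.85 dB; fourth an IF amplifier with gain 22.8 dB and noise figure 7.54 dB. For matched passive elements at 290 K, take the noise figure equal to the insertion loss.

5.81 dB

Convert to linear (a loss of L dB is a gain of −L dB): F_i = 10^(NF_i/10), G_i = 10^(G_i,dB/10)
  Stage 1: F_1 = 10^(2.49/10) = 1.774, G_1 = 10^(14.8/10) = 30.20
  Stage 2: F_2 = 10^(3.75/10) = 2.371, G_2 = 10^(−3.75/10) = 0.4217
  Stage 3: F_3 = 10^(7.85/10) = 6.095, G_3 = 10^(−6.36/10) = 0.2312
  Stage 4: F_4 = 10^(7.54/10) = 5.675, G_4 = 10^(22.8/10) = 190.5
Friis cascade:
  F = 1.774 + (2.371 − 1)/30.20 + (6.095 − 1)/12.74 + (5.675 − 1)/2.944 = 3.808
NF = 10 log₁₀(3.808) = 5.81 dB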